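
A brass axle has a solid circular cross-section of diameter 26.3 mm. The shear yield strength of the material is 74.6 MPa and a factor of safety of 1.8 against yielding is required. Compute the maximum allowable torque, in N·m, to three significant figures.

τ_allow = 74.6/1.8 = 41.44 MPa.
For a solid shaft T_allow = τ_allow·πd³/16; πd³/16 = π×26.3³/16 = 3572 mm³.
T_allow = 41.44×3572 = 148000 N·mm = 148.0 N·m.

T_allow = 148 N·m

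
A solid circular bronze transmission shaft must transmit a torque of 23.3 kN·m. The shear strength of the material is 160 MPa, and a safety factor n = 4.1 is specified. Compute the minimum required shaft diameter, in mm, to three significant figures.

d = 145 mm

Allowable shear stress τ_allow = 160/4.1 = 39.02 MPa.
For a solid shaft τ = 16T/(πd³), so d³ = 16T/(π τ_allow) = 16×2.3300×10^7/(π×39.02) = 3.041×10^6 mm³.
d = (3.041×10^6)^(1/3) = 144.9 mm.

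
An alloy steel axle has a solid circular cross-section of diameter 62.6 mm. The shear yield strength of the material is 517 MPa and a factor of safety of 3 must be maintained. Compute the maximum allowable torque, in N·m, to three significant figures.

T_allow = 8300 N·m

τ_allow = 517/3 = 172.3 MPa.
For a solid shaft T_allow = τ_allow·πd³/16; πd³/16 = π×62.6³/16 = 48170 mm³.
T_allow = 172.3×48170 = 8.301×10^6 N·mm = 8301 N·m.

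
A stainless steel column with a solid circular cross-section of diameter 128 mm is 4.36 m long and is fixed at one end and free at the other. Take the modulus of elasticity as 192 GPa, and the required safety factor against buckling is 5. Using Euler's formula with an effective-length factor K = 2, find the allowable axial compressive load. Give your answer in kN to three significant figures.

I = πd⁴/64 = π×128⁴/64 = 1.318×10^7 mm⁴.
Effective length L_e = KL = 2×4.36 m = 8720 mm.
Euler critical load P_cr = π²EI/L_e² = π²×192000×1.318×10^7/8720² = 328400 N.
P_allow = P_cr/n = 328400/5 = 65680 N.

P_allow = 65.7 kN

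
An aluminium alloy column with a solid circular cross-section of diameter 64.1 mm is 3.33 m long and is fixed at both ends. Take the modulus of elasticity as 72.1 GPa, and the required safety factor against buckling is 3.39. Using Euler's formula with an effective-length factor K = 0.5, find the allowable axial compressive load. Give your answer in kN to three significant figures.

I = πd⁴/64 = π×64.1⁴/64 = 828700 mm⁴.
Effective length L_e = KL = 0.5×3.33 m = 1665 mm.
Euler critical load P_cr = π²EI/L_e² = π²×72100×828700/1665² = 212700 N.
P_allow = P_cr/n = 212700/3.39 = 62750 N.

P_allow = 62.7 kN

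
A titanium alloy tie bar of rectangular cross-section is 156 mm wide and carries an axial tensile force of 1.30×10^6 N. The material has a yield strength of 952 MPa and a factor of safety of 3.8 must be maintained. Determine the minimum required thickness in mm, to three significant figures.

σ_allow = 952/3.8 = 250.5 MPa.
Required area A = F/σ_allow = 1300000/250.5 = 5189 mm².
t = A/w = 5189/156 = 33.26 mm.

t = 33.3 mm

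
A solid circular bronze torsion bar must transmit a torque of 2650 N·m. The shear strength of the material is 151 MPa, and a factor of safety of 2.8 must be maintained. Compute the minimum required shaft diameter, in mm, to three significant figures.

Allowable shear stress τ_allow = 151/2.8 = 53.93 MPa.
For a solid shaft τ = 16T/(πd³), so d³ = 16T/(π τ_allow) = 16×2650000/(π×53.93) = 250300 mm³.
d = (250300)^(1/3) = 63.02 mm.

d = 63.0 mm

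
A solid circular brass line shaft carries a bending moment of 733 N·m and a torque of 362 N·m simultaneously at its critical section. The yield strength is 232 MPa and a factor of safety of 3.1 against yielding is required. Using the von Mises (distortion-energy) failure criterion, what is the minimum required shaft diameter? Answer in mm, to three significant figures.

σ_allow = σ_y/n = 232/3.1 = 74.84 MPa.
For a solid shaft σ_b = 32M/(πd³) and τ = 16T/(πd³), so the von Mises stress is σ' = (16/πd³)·√(4M²+3T²).
√(4M²+3T²) = √(4×(733000)² + 3×(362000)²) = 1.594×10^6 N·mm.
d³ = 16×1.594×10^6/(π×74.84) = 108500 mm³.
d = 47.70 mm.

d = 47.7 mm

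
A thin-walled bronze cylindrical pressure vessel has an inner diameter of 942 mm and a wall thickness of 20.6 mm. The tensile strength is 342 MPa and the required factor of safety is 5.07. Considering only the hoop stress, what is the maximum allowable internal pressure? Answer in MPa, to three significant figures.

p_allow = 2.95 MPa

σ_allow = 342/5.07 = 67.46 MPa.
σ_h = pD/(2t) → p_allow = 2σ_allow t/D = 2×67.46×20.6/942 = 2.950 MPa.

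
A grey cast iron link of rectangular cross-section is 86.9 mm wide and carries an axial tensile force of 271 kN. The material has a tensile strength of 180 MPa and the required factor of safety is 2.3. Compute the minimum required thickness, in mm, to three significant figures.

σ_allow = 180/2.3 = 78.26 MPa.
Required area A = F/σ_allow = 271000/78.26 = 3463 mm².
t = A/w = 3463/86.9 = 39.85 mm.

t = 39.8 mm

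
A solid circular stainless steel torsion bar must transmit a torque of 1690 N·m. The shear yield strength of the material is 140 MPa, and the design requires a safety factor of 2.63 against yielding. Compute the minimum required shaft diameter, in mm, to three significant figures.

Allowable shear stress τ_allow = 140/2.63 = 53.23 MPa.
For a solid shaft τ = 16T/(πd³), so d³ = 16T/(π τ_allow) = 16×1690000/(π×53.23) = 161700 mm³.
d = (161700)^(1/3) = 54.48 mm.

d = 54.5 mm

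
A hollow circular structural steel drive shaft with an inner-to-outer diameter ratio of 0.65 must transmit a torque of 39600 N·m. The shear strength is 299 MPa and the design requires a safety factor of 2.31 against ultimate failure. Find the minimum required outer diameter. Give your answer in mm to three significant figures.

d_o = 124 mm

τ_allow = 299/2.31 = 129.4 MPa.
For a hollow shaft τ = 16T/[πd_o³(1−k⁴)] with k = 0.65, so 1−k⁴ = 0.8215.
d_o³ = 16T/[π τ_allow (1−k⁴)] = 16×3.9600×10^7/(π×129.4×0.8215) = 1.897×10^6 mm³.
d_o = 123.8 mm.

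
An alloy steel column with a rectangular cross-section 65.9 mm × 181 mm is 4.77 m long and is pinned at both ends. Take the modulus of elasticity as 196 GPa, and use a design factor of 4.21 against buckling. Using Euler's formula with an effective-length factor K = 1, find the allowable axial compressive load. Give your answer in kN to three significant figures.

Buckling occurs about the weak axis: I_min = h·b³/12 = 181×65.9³/12 = 4.317×10^6 mm⁴ (b = 65.9 mm is the smaller dimension).
Effective length L_e = KL = 1×4.77 m = 4770 mm.
Euler critical load P_cr = π²EI/L_e² = π²×196000×4.317×10^6/4770² = 367000 N.
P_allow = P_cr/n = 367000/4.21 = 87170 N.

P_allow = 87.2 kN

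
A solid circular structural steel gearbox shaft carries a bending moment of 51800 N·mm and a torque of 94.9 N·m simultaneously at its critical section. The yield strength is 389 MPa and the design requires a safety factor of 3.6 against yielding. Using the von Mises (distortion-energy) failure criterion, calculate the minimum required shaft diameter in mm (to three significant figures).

d = 20.9 mm

σ_allow = σ_y/n = 389/3.6 = 108.1 MPa.
For a solid shaft σ_b = 32M/(πd³) and τ = 16T/(πd³), so the von Mises stress is σ' = (16/πd³)·√(4M²+3T²).
√(4M²+3T²) = √(4×(51800)² + 3×(94900)²) = 194300 N·mm.
d³ = 16×194300/(π×108.1) = 9158 mm³.
d = 20.92 mm.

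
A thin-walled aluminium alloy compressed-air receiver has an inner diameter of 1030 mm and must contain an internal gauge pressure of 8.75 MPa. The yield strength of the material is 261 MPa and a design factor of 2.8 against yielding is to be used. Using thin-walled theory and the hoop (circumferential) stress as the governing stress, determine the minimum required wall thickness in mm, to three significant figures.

σ_allow = 261/2.8 = 93.21 MPa.
Hoop stress σ_h = pD/(2t), so t = pD/(2σ_allow) = 8.75×1030/(2×93.21) = 48.34 mm.

t = 48.3 mm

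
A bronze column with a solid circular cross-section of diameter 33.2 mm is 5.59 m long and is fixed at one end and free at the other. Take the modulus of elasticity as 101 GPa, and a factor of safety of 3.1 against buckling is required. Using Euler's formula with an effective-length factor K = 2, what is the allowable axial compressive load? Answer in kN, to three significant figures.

P_allow = 0.153 kN

I = πd⁴/64 = π×33.2⁴/64 = 59640 mm⁴.
Effective length L_e = KL = 2×5.59 m = 11180 mm.
Euler critical load P_cr = π²EI/L_e² = π²×101000×59640/11180² = 475.6 N.
P_allow = P_cr/n = 475.6/3.1 = 153.4 N.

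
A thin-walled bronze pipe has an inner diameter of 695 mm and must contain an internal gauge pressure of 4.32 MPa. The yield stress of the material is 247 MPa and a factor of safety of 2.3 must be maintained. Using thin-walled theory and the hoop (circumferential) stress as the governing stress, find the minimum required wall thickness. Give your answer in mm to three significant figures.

σ_allow = 247/2.3 = 107.4 MPa.
Hoop stress σ_h = pD/(2t), so t = pD/(2σ_allow) = 4.32×695/(2×107.4) = 13.98 mm.

t = 14.0 mm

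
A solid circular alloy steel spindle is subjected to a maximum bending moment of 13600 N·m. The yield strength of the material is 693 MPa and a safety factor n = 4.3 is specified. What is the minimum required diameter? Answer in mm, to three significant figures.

σ_allow = 693/4.3 = 161.2 MPa.
For a solid circular section σ = 32M/(πd³), so d³ = 32M/(π σ_allow) = 32×1.3600×10^7/(π×161.2) = 859600 mm³.
d = 95.08 mm.

d = 95.1 mm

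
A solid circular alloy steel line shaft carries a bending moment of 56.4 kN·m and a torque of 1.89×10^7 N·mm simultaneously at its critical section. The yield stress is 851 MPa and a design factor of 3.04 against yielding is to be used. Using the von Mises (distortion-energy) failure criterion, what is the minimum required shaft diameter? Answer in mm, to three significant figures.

σ_allow = σ_y/n = 851/3.04 = 279.9 MPa.
For a solid shaft σ_b = 32M/(πd³) and τ = 16T/(πd³), so the von Mises stress is σ' = (16/πd³)·√(4M²+3T²).
√(4M²+3T²) = √(4×(5.640×10^7)² + 3×(1.890×10^7)²) = 1.175×10^8 N·mm.
d³ = 16×1.175×10^8/(π×279.9) = 2.137×10^6 mm³.
d = 128.8 mm.

d = 129 mm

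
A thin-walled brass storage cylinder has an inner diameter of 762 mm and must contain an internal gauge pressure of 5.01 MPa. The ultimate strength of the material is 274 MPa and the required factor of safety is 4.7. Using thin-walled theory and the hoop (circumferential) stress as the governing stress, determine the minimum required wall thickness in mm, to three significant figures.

σ_allow = 274/4.7 = 58.30 MPa.
Hoop stress σ_h = pD/(2t), so t = pD/(2σ_allow) = 5.01×762/(2×58.30) = 32.74 mm.

t = 32.7 mm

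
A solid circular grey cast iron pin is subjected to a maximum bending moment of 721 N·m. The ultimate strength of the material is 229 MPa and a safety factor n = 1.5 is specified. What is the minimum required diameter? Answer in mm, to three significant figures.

d = 36.4 mm

σ_allow = 229/1.5 = 152.7 MPa.
For a solid circular section σ = 32M/(πd³), so d³ = 32M/(π σ_allow) = 32×721000/(π×152.7) = 48110 mm³.
d = 36.37 mm.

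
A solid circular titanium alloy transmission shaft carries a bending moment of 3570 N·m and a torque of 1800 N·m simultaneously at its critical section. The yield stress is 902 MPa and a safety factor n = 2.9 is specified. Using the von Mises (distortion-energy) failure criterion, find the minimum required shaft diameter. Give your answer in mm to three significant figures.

σ_allow = σ_y/n = 902/2.9 = 311.0 MPa.
For a solid shaft σ_b = 32M/(πd³) and τ = 16T/(πd³), so the von Mises stress is σ' = (16/πd³)·√(4M²+3T²).
√(4M²+3T²) = √(4×(3.570×10^6)² + 3×(1.800×10^6)²) = 7.791×10^6 N·mm.
d³ = 16×7.791×10^6/(π×311.0) = 127600 mm³.
d = 50.34 mm.

d = 50.3 mm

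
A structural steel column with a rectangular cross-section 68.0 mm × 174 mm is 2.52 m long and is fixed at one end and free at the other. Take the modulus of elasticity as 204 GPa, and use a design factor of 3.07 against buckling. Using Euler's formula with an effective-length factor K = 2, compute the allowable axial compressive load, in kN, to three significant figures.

Buckling occurs about the weak axis: I_min = h·b³/12 = 174×68.0³/12 = 4.559×10^6 mm⁴ (b = 68.0 mm is the smaller dimension).
Effective length L_e = KL = 2×2.52 m = 5040 mm.
Euler critical load P_cr = π²EI/L_e² = π²×204000×4.559×10^6/5040² = 361400 N.
P_allow = P_cr/n = 361400/3.07 = 117700 N.

P_allow = 118 kN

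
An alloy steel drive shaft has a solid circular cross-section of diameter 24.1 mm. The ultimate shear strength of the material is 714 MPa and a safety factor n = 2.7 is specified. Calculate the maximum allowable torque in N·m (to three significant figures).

τ_allow = 714/2.7 = 264.4 MPa.
For a solid shaft T_allow = τ_allow·πd³/16; πd³/16 = π×24.1³/16 = 2748 mm³.
T_allow = 264.4×2748 = 726800 N·mm = 726.8 N·m.

T_allow = 727 N·m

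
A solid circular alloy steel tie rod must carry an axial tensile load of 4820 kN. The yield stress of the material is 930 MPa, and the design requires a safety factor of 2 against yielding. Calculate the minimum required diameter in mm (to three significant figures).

d = 115 mm

Allowable stress σ_allow = 930/2 = 465.0 MPa.
Required area A = F/σ_allow = 4820000/465.0 = 10370 mm².
A = πd²/4 → d = √(4A/π) = 114.9 mm.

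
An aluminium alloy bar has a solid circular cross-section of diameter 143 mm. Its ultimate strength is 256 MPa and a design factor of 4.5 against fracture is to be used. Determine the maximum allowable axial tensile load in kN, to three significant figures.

σ_allow = 256/4.5 = 56.89 MPa.
A = πd²/4 = π×143²/4 = 16060 mm².
F_allow = σ_allow × A = 56.89×16060 = 913700 N.

F_allow = 914 kN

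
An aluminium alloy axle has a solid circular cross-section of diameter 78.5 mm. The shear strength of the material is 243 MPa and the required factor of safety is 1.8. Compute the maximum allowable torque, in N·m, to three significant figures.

τ_allow = 243/1.8 = 135.0 MPa.
For a solid shaft T_allow = τ_allow·πd³/16; πd³/16 = π×78.5³/16 = 94980 mm³.
T_allow = 135.0×94980 = 1.282×10^7 N·mm = 12820 N·m.

T_allow = 12800 N·m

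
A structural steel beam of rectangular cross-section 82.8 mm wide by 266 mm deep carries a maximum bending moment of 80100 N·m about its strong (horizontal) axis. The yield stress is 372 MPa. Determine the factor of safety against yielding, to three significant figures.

Section modulus S = bh²/6 = 82.8×266²/6 = 976400 mm³.
σ = M/S = 8.0100×10^7/976400 = 82.03 MPa.
n = 372/82.03 = 4.535.

n = 4.53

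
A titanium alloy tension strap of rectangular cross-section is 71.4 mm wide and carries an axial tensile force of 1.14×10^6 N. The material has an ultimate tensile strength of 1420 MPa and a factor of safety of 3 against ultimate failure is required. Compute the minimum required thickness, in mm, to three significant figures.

σ_allow = 1420/3 = 473.3 MPa.
Required area A = F/σ_allow = 1140000/473.3 = 2408 mm².
t = A/w = 2408/71.4 = 33.73 mm.

t = 33.7 mm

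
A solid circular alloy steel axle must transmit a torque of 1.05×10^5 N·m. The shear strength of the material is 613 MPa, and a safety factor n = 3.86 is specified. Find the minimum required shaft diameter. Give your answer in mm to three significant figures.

d = 150 mm

Allowable shear stress τ_allow = 613/3.86 = 158.8 MPa.
For a solid shaft τ = 16T/(πd³), so d³ = 16T/(π τ_allow) = 16×1.0500×10^8/(π×158.8) = 3.367×10^6 mm³.
d = (3.367×10^6)^(1/3) = 149.9 mm.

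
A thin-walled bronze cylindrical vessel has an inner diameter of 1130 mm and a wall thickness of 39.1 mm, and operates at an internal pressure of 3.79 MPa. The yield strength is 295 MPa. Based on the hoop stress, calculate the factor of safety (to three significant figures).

σ_h = pD/(2t) = 3.79×1130/(2×39.1) = 54.77 MPa.
n = 295/54.77 = 5.387.

n = 5.39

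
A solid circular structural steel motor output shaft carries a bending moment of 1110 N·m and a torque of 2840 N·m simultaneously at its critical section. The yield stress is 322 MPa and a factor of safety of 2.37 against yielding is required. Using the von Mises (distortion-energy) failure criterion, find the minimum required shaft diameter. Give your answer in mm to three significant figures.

σ_allow = σ_y/n = 322/2.37 = 135.9 MPa.
For a solid shaft σ_b = 32M/(πd³) and τ = 16T/(πd³), so the von Mises stress is σ' = (16/πd³)·√(4M²+3T²).
√(4M²+3T²) = √(4×(1.110×10^6)² + 3×(2.840×10^6)²) = 5.397×10^6 N·mm.
d³ = 16×5.397×10^6/(π×135.9) = 202300 mm³.
d = 58.70 mm.

d = 58.7 mm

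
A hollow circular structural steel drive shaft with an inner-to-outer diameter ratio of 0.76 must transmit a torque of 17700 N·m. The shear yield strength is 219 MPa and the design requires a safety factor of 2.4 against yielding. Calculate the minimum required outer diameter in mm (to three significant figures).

τ_allow = 219/2.4 = 91.25 MPa.
For a hollow shaft τ = 16T/[πd_o³(1−k⁴)] with k = 0.76, so 1−k⁴ = 0.6664.
d_o³ = 16T/[π τ_allow (1−k⁴)] = 16×1.7700×10^7/(π×91.25×0.6664) = 1.482×10^6 mm³.
d_o = 114.0 mm.

d_o = 114 mm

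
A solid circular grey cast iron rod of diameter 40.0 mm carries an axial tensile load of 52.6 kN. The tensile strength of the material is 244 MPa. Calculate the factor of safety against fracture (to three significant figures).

n = 5.83

A = πd²/4 = 1257 mm².
σ = F/A = 52600/1257 = 41.86 MPa.
n = 244/41.86 = 5.829.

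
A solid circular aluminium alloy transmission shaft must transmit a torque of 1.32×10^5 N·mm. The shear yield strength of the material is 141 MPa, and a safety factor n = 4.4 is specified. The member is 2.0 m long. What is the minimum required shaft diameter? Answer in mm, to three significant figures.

Allowable shear stress τ_allow = 141/4.4 = 32.05 MPa.
For a solid shaft τ = 16T/(πd³), so d³ = 16T/(π τ_allow) = 16×132000/(π×32.05) = 20980 mm³.
d = (20980)^(1/3) = 27.58 mm.

d = 27.6 mm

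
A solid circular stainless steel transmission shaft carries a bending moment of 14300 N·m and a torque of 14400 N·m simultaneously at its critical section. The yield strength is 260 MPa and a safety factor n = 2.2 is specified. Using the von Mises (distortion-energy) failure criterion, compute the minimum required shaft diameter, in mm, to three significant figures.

σ_allow = σ_y/n = 260/2.2 = 118.2 MPa.
For a solid shaft σ_b = 32M/(πd³) and τ = 16T/(πd³), so the von Mises stress is σ' = (16/πd³)·√(4M²+3T²).
√(4M²+3T²) = √(4×(1.430×10^7)² + 3×(1.440×10^7)²) = 3.795×10^7 N·mm.
d³ = 16×3.795×10^7/(π×118.2) = 1.635×10^6 mm³.
d = 117.8 mm.

d = 118 mm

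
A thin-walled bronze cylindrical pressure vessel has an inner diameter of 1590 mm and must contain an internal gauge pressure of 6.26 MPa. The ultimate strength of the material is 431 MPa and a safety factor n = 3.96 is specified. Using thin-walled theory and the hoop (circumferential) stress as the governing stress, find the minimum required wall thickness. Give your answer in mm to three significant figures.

σ_allow = 431/3.96 = 108.8 MPa.
Hoop stress σ_h = pD/(2t), so t = pD/(2σ_allow) = 6.26×1590/(2×108.8) = 45.73 mm.

t = 45.7 mm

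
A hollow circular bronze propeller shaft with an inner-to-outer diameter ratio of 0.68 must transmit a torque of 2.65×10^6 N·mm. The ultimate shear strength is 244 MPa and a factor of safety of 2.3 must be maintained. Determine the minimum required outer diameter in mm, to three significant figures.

d_o = 54.5 mm

τ_allow = 244/2.3 = 106.1 MPa.
For a hollow shaft τ = 16T/[πd_o³(1−k⁴)] with k = 0.68, so 1−k⁴ = 0.7862.
d_o³ = 16T/[π τ_allow (1−k⁴)] = 16×2650000/(π×106.1×0.7862) = 161800 mm³.
d_o = 54.49 mm.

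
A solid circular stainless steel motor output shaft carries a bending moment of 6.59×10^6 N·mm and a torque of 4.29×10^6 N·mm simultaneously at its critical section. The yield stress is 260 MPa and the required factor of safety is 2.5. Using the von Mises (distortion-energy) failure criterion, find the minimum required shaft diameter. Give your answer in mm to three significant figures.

σ_allow = σ_y/n = 260/2.5 = 104.0 MPa.
For a solid shaft σ_b = 32M/(πd³) and τ = 16T/(πd³), so the von Mises stress is σ' = (16/πd³)·√(4M²+3T²).
√(4M²+3T²) = √(4×(6.590×10^6)² + 3×(4.290×10^6)²) = 1.513×10^7 N·mm.
d³ = 16×1.513×10^7/(π×104.0) = 740900 mm³.
d = 90.49 mm.

d = 90.5 mm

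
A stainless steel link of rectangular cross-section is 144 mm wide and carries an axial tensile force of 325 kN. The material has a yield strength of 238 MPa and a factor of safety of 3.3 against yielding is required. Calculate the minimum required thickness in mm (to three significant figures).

t = 31.3 mm

σ_allow = 238/3.3 = 72.12 MPa.
Required area A = F/σ_allow = 325000/72.12 = 4506 mm².
t = A/w = 4506/144 = 31.29 mm.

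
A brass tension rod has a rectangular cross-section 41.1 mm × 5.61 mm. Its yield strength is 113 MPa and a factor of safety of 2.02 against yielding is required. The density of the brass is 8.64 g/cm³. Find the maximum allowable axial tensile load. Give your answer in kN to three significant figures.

σ_allow = 113/2.02 = 55.94 MPa.
A = 41.1×5.61 = 230.6 mm².
F_allow = σ_allow × A = 55.94×230.6 = 12900 N.

F_allow = 12.9 kN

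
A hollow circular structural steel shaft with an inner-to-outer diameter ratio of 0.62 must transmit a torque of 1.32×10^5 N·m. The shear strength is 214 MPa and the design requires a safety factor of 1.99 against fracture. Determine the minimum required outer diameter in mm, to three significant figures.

τ_allow = 214/1.99 = 107.5 MPa.
For a hollow shaft τ = 16T/[πd_o³(1−k⁴)] with k = 0.62, so 1−k⁴ = 0.8522.
d_o³ = 16T/[π τ_allow (1−k⁴)] = 16×1.3200×10^8/(π×107.5×0.8522) = 7.335×10^6 mm³.
d_o = 194.3 mm.

d_o = 194 mm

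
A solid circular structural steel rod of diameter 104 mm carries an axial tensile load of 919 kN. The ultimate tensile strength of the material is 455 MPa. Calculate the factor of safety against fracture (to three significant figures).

n = 4.21

A = πd²/4 = 8495 mm².
σ = F/A = 919000/8495 = 108.2 MPa.
n = 455/108.2 = 4.206.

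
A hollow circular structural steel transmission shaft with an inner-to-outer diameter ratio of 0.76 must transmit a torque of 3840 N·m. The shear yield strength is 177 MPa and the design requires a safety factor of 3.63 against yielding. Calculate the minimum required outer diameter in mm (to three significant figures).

τ_allow = 177/3.63 = 48.76 MPa.
For a hollow shaft τ = 16T/[πd_o³(1−k⁴)] with k = 0.76, so 1−k⁴ = 0.6664.
d_o³ = 16T/[π τ_allow (1−k⁴)] = 16×3840000/(π×48.76×0.6664) = 601900 mm³.
d_o = 84.43 mm.

d_o = 84.4 mm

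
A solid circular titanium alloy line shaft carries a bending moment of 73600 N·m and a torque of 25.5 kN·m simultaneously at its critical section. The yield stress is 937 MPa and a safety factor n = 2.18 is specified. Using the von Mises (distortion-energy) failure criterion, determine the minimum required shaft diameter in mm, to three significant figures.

d = 122 mm

σ_allow = σ_y/n = 937/2.18 = 429.8 MPa.
For a solid shaft σ_b = 32M/(πd³) and τ = 16T/(πd³), so the von Mises stress is σ' = (16/πd³)·√(4M²+3T²).
√(4M²+3T²) = √(4×(7.360×10^7)² + 3×(2.550×10^7)²) = 1.537×10^8 N·mm.
d³ = 16×1.537×10^8/(π×429.8) = 1.821×10^6 mm³.
d = 122.1 mm.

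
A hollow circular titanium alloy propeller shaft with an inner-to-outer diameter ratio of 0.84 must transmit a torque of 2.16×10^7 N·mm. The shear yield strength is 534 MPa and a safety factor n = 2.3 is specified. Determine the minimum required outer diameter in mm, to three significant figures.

τ_allow = 534/2.3 = 232.2 MPa.
For a hollow shaft τ = 16T/[πd_o³(1−k⁴)] with k = 0.84, so 1−k⁴ = 0.5021.
d_o³ = 16T/[π τ_allow (1−k⁴)] = 16×2.1600×10^7/(π×232.2×0.5021) = 943600 mm³.
d_o = 98.08 mm.

d_o = 98.1 mm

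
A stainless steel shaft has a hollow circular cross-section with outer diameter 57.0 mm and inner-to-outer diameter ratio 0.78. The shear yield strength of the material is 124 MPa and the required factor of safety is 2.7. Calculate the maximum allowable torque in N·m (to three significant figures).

τ_allow = 124/2.7 = 45.93 MPa.
For a hollow shaft T_allow = τ_allow·πd_o³(1−k⁴)/16 with 1−k⁴ = 0.6298, so πd_o³(1−k⁴)/16 = 22900 mm³.
T_allow = 45.93×22900 = 1.052×10^6 N·mm = 1052 N·m.

T_allow = 1050 N·m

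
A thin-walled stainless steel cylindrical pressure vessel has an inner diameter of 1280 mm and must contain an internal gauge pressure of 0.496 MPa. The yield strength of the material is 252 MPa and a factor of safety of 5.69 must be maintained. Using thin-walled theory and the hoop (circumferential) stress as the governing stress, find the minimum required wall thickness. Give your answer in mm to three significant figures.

σ_allow = 252/5.69 = 44.29 MPa.
Hoop stress σ_h = pD/(2t), so t = pD/(2σ_allow) = 0.496×1280/(2×44.29) = 7.168 mm.

t = 7.17 mm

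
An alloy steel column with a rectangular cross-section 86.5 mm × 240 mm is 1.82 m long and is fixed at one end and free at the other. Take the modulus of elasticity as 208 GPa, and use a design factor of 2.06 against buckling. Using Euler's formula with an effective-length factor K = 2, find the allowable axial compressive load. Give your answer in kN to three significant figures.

P_allow = 974 kN

Buckling occurs about the weak axis: I_min = h·b³/12 = 240×86.5³/12 = 1.294×10^7 mm⁴ (b = 86.5 mm is the smaller dimension).
Effective length L_e = KL = 2×1.82 m = 3640 mm.
Euler critical load P_cr = π²EI/L_e² = π²×208000×1.294×10^7/3640² = 2.006×10^6 N.
P_allow = P_cr/n = 2.006×10^6/2.06 = 973600 N.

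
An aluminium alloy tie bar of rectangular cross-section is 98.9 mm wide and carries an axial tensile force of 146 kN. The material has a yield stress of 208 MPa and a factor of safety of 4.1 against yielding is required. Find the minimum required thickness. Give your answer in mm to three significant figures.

σ_allow = 208/4.1 = 50.73 MPa.
Required area A = F/σ_allow = 146000/50.73 = 2878 mm².
t = A/w = 2878/98.9 = 29.10 mm.

t = 29.1 mm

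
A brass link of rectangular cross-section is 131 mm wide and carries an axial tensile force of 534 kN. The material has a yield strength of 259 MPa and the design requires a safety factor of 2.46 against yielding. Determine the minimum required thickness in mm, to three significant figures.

t = 38.7 mm

σ_allow = 259/2.46 = 105.3 MPa.
Required area A = F/σ_allow = 534000/105.3 = 5072 mm².
t = A/w = 5072/131 = 38.72 mm.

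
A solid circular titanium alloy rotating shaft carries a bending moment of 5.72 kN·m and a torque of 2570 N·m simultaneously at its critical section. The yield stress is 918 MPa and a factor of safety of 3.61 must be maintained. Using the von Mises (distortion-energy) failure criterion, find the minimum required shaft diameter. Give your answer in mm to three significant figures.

d = 62.6 mm

σ_allow = σ_y/n = 918/3.61 = 254.3 MPa.
For a solid shaft σ_b = 32M/(πd³) and τ = 16T/(πd³), so the von Mises stress is σ' = (16/πd³)·√(4M²+3T²).
√(4M²+3T²) = √(4×(5.720×10^6)² + 3×(2.570×10^6)²) = 1.228×10^7 N·mm.
d³ = 16×1.228×10^7/(π×254.3) = 245900 mm³.
d = 62.65 mm.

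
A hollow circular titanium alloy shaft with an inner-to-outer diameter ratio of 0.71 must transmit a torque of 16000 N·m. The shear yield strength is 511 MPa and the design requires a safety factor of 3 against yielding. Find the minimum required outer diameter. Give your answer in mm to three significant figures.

τ_allow = 511/3 = 170.3 MPa.
For a hollow shaft τ = 16T/[πd_o³(1−k⁴)] with k = 0.71, so 1−k⁴ = 0.7459.
d_o³ = 16T/[π τ_allow (1−k⁴)] = 16×1.6000×10^7/(π×170.3×0.7459) = 641400 mm³.
d_o = 86.24 mm.

d_o = 86.2 mm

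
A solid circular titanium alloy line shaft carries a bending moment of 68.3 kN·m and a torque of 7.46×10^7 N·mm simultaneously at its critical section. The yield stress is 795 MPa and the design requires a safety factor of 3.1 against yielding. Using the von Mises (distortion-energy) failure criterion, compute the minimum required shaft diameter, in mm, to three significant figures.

d = 155 mm

σ_allow = σ_y/n = 795/3.1 = 256.5 MPa.
For a solid shaft σ_b = 32M/(πd³) and τ = 16T/(πd³), so the von Mises stress is σ' = (16/πd³)·√(4M²+3T²).
√(4M²+3T²) = √(4×(6.830×10^7)² + 3×(7.460×10^7)²) = 1.880×10^8 N·mm.
d³ = 16×1.880×10^8/(π×256.5) = 3.734×10^6 mm³.
d = 155.1 mm.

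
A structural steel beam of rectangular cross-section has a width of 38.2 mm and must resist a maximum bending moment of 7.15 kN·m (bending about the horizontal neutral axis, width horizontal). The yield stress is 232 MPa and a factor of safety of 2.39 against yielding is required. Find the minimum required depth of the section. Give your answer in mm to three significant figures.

σ_allow = 232/2.39 = 97.07 MPa.
For a rectangular section σ = 6M/(bh²), so h² = 6M/(b σ_allow) = 6×7150000/(38.2×97.07) = 11570 mm².
h = 107.6 mm.

h = 108 mm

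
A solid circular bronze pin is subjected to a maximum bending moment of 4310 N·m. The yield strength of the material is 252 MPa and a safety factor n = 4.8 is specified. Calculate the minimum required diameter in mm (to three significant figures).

d = 94.2 mm

σ_allow = 252/4.8 = 52.50 MPa.
For a solid circular section σ = 32M/(πd³), so d³ = 32M/(π σ_allow) = 32×4310000/(π×52.50) = 836200 mm³.
d = 94.21 mm.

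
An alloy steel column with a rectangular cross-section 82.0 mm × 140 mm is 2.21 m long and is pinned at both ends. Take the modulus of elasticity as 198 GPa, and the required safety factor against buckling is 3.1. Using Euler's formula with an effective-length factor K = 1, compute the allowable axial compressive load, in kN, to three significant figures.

Buckling occurs about the weak axis: I_min = h·b³/12 = 140×82.0³/12 = 6.433×10^6 mm⁴ (b = 82.0 mm is the smaller dimension).
Effective length L_e = KL = 1×2.21 m = 2210 mm.
Euler critical load P_cr = π²EI/L_e² = π²×198000×6.433×10^6/2210² = 2.574×10^6 N.
P_allow = P_cr/n = 2.574×10^6/3.1 = 830200 N.

P_allow = 830 kN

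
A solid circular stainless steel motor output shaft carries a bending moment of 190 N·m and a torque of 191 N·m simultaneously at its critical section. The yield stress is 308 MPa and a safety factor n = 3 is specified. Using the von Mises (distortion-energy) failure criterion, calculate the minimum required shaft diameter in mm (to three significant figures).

σ_allow = σ_y/n = 308/3 = 102.7 MPa.
For a solid shaft σ_b = 32M/(πd³) and τ = 16T/(πd³), so the von Mises stress is σ' = (16/πd³)·√(4M²+3T²).
√(4M²+3T²) = √(4×(190000)² + 3×(191000)²) = 503800 N·mm.
d³ = 16×503800/(π×102.7) = 24990 mm³.
d = 29.24 mm.

d = 29.2 mm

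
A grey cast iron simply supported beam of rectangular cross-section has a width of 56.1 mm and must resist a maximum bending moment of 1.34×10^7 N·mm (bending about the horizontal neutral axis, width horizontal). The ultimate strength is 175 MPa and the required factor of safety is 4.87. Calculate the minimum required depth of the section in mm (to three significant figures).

h = 200 mm

σ_allow = 175/4.87 = 35.93 MPa.
For a rectangular section σ = 6M/(bh²), so h² = 6M/(b σ_allow) = 6×1.3400×10^7/(56.1×35.93) = 39880 mm².
h = 199.7 mm.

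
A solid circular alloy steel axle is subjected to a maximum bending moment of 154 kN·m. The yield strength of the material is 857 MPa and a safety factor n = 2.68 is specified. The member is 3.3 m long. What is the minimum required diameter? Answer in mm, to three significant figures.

d = 170 mm

σ_allow = 857/2.68 = 319.8 MPa.
For a solid circular section σ = 32M/(πd³), so d³ = 32M/(π σ_allow) = 32×1.5400×10^8/(π×319.8) = 4.905×10^6 mm³.
d = 169.9 mm.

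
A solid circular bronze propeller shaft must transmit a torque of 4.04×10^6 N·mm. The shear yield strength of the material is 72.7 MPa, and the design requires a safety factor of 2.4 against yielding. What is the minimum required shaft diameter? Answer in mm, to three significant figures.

d = 87.9 mm

Allowable shear stress τ_allow = 72.7/2.4 = 30.29 MPa.
For a solid shaft τ = 16T/(πd³), so d³ = 16T/(π τ_allow) = 16×4040000/(π×30.29) = 679200 mm³.
d = (679200)^(1/3) = 87.90 mm.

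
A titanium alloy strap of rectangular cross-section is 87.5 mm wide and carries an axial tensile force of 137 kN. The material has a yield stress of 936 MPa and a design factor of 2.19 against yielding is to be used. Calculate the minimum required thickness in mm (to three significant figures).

t = 3.66 mm

σ_allow = 936/2.19 = 427.4 MPa.
Required area A = F/σ_allow = 137000/427.4 = 320.5 mm².
t = A/w = 320.5/87.5 = 3.663 mm.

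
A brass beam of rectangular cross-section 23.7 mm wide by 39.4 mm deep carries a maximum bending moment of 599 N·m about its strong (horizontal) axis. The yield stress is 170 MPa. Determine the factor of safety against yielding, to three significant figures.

Section modulus S = bh²/6 = 23.7×39.4²/6 = 6132 mm³.
σ = M/S = 599000/6132 = 97.69 MPa.
n = 170/97.69 = 1.740.

n = 1.74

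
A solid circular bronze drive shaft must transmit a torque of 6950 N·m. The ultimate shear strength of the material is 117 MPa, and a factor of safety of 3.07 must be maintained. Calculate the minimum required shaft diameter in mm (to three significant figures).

Allowable shear stress τ_allow = 117/3.07 = 38.11 MPa.
For a solid shaft τ = 16T/(πd³), so d³ = 16T/(π τ_allow) = 16×6950000/(π×38.11) = 928800 mm³.
d = (928800)^(1/3) = 97.57 mm.

d = 97.6 mm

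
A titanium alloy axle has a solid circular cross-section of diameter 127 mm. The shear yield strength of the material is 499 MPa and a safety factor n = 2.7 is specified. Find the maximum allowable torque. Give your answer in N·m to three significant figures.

τ_allow = 499/2.7 = 184.8 MPa.
For a solid shaft T_allow = τ_allow·πd³/16; πd³/16 = π×127³/16 = 402200 mm³.
T_allow = 184.8×402200 = 7.433×10^7 N·mm = 74330 N·m.

T_allow = 74300 N·m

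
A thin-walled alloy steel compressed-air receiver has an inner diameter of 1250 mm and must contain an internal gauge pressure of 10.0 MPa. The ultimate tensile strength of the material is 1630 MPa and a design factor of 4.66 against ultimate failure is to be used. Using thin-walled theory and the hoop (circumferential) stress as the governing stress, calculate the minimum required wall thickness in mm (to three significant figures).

σ_allow = 1630/4.66 = 349.8 MPa.
Hoop stress σ_h = pD/(2t), so t = pD/(2σ_allow) = 10.0×1250/(2×349.8) = 17.87 mm.

t = 17.9 mm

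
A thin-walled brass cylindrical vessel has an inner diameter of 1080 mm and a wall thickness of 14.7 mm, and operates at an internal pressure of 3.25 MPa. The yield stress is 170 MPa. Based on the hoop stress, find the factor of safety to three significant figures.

σ_h = pD/(2t) = 3.25×1080/(2×14.7) = 119.4 MPa.
n = 170/119.4 = 1.424.

n = 1.42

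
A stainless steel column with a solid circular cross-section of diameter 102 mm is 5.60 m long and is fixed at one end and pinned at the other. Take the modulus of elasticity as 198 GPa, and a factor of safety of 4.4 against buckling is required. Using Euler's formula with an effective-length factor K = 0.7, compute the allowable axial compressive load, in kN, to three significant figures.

P_allow = 154 kN

I = πd⁴/64 = π×102⁴/64 = 5.313×10^6 mm⁴.
Effective length L_e = KL = 0.7×5.60 m = 3920 mm.
Euler critical load P_cr = π²EI/L_e² = π²×198000×5.313×10^6/3920² = 675700 N.
P_allow = P_cr/n = 675700/4.4 = 153600 N.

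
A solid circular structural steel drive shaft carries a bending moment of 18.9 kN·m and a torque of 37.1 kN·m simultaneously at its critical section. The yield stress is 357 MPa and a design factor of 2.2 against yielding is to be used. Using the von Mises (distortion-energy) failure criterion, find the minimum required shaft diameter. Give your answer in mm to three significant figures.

d = 133 mm

σ_allow = σ_y/n = 357/2.2 = 162.3 MPa.
For a solid shaft σ_b = 32M/(πd³) and τ = 16T/(πd³), so the von Mises stress is σ' = (16/πd³)·√(4M²+3T²).
√(4M²+3T²) = √(4×(1.890×10^7)² + 3×(3.710×10^7)²) = 7.455×10^7 N·mm.
d³ = 16×7.455×10^7/(π×162.3) = 2.340×10^6 mm³.
d = 132.8 mm.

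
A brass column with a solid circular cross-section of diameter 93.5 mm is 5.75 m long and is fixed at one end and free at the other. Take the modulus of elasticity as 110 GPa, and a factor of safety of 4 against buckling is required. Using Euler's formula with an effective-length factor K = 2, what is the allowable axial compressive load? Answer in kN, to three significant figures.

P_allow = 7.70 kN

I = πd⁴/64 = π×93.5⁴/64 = 3.752×10^6 mm⁴.
Effective length L_e = KL = 2×5.75 m = 11500 mm.
Euler critical load P_cr = π²EI/L_e² = π²×110000×3.752×10^6/11500² = 30800 N.
P_allow = P_cr/n = 30800/4 = 7699 N.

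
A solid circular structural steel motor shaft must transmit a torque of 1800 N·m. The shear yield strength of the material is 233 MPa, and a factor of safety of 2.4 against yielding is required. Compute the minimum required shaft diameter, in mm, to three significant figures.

Allowable shear stress τ_allow = 233/2.4 = 97.08 MPa.
For a solid shaft τ = 16T/(πd³), so d³ = 16T/(π τ_allow) = 16×1800000/(π×97.08) = 94430 mm³.
d = (94430)^(1/3) = 45.54 mm.

d = 45.5 mm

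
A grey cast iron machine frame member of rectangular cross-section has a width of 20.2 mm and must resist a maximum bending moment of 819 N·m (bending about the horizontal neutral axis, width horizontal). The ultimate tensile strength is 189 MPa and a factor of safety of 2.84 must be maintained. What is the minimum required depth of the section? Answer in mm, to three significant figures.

σ_allow = 189/2.84 = 66.55 MPa.
For a rectangular section σ = 6M/(bh²), so h² = 6M/(b σ_allow) = 6×819000/(20.2×66.55) = 3655 mm².
h = 60.46 mm.

h = 60.5 mm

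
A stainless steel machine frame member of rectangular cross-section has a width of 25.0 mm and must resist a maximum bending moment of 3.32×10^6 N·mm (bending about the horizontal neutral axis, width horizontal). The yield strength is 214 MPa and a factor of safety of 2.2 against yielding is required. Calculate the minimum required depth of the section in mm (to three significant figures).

h = 90.5 mm

σ_allow = 214/2.2 = 97.27 MPa.
For a rectangular section σ = 6M/(bh²), so h² = 6M/(b σ_allow) = 6×3320000/(25.0×97.27) = 8191 mm².
h = 90.51 mm.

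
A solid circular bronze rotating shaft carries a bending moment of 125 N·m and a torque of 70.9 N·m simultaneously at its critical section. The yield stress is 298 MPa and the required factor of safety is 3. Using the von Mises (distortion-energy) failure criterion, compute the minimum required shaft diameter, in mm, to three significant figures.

d = 24.3 mm

σ_allow = σ_y/n = 298/3 = 99.33 MPa.
For a solid shaft σ_b = 32M/(πd³) and τ = 16T/(πd³), so the von Mises stress is σ' = (16/πd³)·√(4M²+3T²).
√(4M²+3T²) = √(4×(125000)² + 3×(70900)²) = 278500 N·mm.
d³ = 16×278500/(π×99.33) = 14280 mm³.
d = 24.26 mm.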